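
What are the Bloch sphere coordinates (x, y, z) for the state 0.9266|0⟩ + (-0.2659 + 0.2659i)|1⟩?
(-0.4928, 0.4928, 0.7172)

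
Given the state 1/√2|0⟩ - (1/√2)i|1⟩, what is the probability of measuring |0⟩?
1/2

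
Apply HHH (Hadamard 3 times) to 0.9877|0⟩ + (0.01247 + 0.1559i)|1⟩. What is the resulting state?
(0.7072 + 0.1102i)|0⟩ + (0.6896 - 0.1102i)|1⟩

H² = I, so H^3 = H: a single Hadamard. With (a, b) = (0.9877, (0.01247 + 0.1559i)), H gives ((a + b)/√2, (a − b)/√2) = ((0.7072 + 0.1102i), (0.6896 - 0.1102i)).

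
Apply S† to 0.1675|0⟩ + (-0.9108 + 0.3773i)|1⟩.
0.1675|0⟩ + (0.3773 + 0.9108i)|1⟩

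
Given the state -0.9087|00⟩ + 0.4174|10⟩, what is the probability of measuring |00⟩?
0.8257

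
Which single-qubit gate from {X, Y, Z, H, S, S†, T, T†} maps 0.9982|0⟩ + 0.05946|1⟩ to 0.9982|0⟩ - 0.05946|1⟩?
Z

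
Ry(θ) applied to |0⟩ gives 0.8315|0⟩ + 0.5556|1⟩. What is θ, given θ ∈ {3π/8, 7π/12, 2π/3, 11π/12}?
3π/8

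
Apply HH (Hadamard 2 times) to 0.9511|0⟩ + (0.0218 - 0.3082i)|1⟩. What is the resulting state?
0.9511|0⟩ + (0.0218 - 0.3082i)|1⟩

H² = I, so an even number of Hadamards cancels: H^2 = I and the state is unchanged.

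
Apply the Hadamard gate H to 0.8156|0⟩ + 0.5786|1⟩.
0.9858|0⟩ + 0.1676|1⟩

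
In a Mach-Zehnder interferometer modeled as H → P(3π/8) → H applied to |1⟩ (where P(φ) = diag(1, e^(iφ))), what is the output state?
(0.3087 - 0.4619i)|0⟩ + (0.6913 + 0.4619i)|1⟩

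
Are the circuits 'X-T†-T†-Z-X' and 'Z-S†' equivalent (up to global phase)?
No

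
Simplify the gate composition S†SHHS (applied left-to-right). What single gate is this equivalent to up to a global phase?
S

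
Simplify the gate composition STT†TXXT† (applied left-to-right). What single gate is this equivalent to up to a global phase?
S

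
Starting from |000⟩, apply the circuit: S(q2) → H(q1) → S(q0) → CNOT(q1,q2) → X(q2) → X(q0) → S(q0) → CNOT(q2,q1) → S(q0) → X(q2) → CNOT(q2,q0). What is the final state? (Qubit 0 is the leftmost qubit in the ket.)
-1/√2|011⟩ - 1/√2|110⟩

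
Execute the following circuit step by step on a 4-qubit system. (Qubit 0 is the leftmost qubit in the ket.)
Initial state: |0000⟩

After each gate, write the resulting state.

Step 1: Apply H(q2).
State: 1/√2|0000⟩ + 1/√2|0010⟩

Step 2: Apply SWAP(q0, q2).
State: 1/√2|0000⟩ + 1/√2|1000⟩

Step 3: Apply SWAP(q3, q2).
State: 1/√2|0000⟩ + 1/√2|1000⟩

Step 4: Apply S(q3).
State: 1/√2|0000⟩ + 1/√2|1000⟩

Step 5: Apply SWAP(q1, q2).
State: 1/√2|0000⟩ + 1/√2|1000⟩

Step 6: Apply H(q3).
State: 1/2|0000⟩ + 1/2|0001⟩ + 1/2|1000⟩ + 1/2|1001⟩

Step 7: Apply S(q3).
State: 1/2|0000⟩ + (1/2)i|0001⟩ + 1/2|1000⟩ + (1/2)i|1001⟩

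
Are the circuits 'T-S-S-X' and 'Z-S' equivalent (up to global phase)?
No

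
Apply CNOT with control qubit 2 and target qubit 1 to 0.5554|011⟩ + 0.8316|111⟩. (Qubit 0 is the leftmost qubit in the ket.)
0.5554|001⟩ + 0.8316|101⟩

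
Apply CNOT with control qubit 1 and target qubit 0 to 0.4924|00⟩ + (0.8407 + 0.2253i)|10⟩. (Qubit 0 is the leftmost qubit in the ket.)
0.4924|00⟩ + (0.8407 + 0.2253i)|10⟩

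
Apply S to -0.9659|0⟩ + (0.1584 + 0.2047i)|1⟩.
-0.9659|0⟩ + (-0.2047 + 0.1584i)|1⟩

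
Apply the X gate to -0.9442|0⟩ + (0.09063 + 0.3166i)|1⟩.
(0.09063 + 0.3166i)|0⟩ - 0.9442|1⟩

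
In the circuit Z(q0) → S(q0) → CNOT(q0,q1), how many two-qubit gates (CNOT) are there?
1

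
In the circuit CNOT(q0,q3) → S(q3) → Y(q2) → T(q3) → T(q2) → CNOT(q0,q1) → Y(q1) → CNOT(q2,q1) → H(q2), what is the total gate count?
9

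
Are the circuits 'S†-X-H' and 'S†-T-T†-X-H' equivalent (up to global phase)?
Yes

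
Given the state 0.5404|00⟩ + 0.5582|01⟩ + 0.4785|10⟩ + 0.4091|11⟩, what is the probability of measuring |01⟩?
0.3116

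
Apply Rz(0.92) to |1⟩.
(0.8961 + 0.4439i)|1⟩

Rz(0.92) = [[e^(−iθ/2), 0], [0, e^(iθ/2)]] with e^(±iθ/2) = cos(θ/2) ± i·sin(θ/2); θ = 0.92, cos(θ/2) ≈ 0.896052, sin(θ/2) ≈ 0.443948.
With a = amp(|0⟩) = 0 and b = amp(|1⟩) = 1:
new amp(|0⟩) = (0.896052 - 0.443948i)·a = 0
new amp(|1⟩) = (0.896052 + 0.443948i)·b = (0.8961 + 0.4439i)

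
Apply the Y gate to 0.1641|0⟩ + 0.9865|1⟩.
-0.9865i|0⟩ + 0.1641i|1⟩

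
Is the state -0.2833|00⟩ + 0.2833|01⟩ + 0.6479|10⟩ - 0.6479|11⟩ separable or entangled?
Separable

Writing the state as a|00⟩ + b|01⟩ + c|10⟩ + d|11⟩, it is a product state iff ad − bc = 0.
Here (a, b, c, d) = (-0.2833, 0.2833, 0.6479, -0.6479): ad − bc = (-0.2833)(-0.6479) − (0.2833)(0.6479) = 0, so the state is separable.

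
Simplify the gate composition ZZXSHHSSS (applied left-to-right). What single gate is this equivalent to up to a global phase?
X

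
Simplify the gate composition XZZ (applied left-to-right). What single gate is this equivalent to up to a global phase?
X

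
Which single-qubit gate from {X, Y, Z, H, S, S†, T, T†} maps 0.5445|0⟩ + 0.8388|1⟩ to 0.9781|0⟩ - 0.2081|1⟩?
H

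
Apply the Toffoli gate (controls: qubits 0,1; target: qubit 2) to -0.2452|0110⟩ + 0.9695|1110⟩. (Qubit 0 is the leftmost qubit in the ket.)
-0.2452|0110⟩ + 0.9695|1100⟩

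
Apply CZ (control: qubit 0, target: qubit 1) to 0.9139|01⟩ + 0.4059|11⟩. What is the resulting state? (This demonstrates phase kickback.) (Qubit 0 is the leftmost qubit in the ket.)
0.9139|01⟩ - 0.4059|11⟩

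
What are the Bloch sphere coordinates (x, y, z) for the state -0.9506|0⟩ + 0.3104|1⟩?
(-0.5901, 0, 0.8073)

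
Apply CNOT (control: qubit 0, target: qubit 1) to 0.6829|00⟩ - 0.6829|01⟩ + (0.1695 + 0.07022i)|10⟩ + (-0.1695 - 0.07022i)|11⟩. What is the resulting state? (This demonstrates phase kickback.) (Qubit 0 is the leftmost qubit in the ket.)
0.6829|00⟩ - 0.6829|01⟩ + (-0.1695 - 0.07022i)|10⟩ + (0.1695 + 0.07022i)|11⟩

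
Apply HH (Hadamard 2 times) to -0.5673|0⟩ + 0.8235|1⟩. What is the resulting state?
-0.5673|0⟩ + 0.8235|1⟩

H² = I, so an even number of Hadamards cancels: H^2 = I and the state is unchanged.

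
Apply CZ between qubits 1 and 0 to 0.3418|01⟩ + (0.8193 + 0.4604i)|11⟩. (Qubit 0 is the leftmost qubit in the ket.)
0.3418|01⟩ + (-0.8193 - 0.4604i)|11⟩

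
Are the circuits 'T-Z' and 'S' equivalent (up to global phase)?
No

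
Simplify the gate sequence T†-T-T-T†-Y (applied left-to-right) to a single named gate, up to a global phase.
Y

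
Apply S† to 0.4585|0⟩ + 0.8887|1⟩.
0.4585|0⟩ - 0.8887i|1⟩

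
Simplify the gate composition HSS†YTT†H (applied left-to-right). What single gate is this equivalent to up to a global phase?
Y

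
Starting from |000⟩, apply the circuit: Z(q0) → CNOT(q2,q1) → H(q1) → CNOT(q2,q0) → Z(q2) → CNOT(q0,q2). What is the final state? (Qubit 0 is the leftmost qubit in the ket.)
1/√2|000⟩ + 1/√2|010⟩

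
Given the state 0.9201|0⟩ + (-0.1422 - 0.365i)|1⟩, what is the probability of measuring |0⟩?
0.8466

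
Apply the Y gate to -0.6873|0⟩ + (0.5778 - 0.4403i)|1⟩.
(-0.4403 - 0.5778i)|0⟩ - 0.6873i|1⟩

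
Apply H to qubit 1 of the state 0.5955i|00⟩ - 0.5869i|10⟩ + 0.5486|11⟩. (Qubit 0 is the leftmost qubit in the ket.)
0.4211i|00⟩ + 0.4211i|01⟩ + (0.3879 - 0.415i)|10⟩ + (-0.3879 - 0.415i)|11⟩

H on qubit 1 mixes each pair of kets that differ only in qubit 1: amplitudes (a, b) of (|…0…⟩, |…1…⟩) become ((a + b)/√2, (a − b)/√2). Kets absent from the input have amplitude 0.
(|00⟩, |01⟩): (a, b) = (0.5955i, 0) → (0.4211i, 0.4211i)
(|10⟩, |11⟩): (a, b) = (-0.5869i, 0.5486) → ((0.3879 - 0.415i), (-0.3879 - 0.415i))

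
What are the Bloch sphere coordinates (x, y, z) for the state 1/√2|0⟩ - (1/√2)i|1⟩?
(0, -1, 0)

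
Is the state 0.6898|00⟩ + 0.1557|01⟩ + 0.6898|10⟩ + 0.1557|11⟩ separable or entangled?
Separable

Writing the state as a|00⟩ + b|01⟩ + c|10⟩ + d|11⟩, it is a product state iff ad − bc = 0.
Here (a, b, c, d) = (0.6898, 0.1557, 0.6898, 0.1557): ad − bc = (0.6898)(0.1557) − (0.1557)(0.6898) = 0, so the state is separable.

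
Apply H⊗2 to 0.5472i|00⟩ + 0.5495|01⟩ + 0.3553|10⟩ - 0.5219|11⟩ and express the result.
(0.1915 + 0.2736i)|00⟩ + (0.1639 + 0.2736i)|01⟩ + (0.3581 + 0.2736i)|10⟩ + (-0.7134 + 0.2736i)|11⟩

H⊗2 gives amp(|y⟩) = (1/2) Σ_x (−1)^(x·y) amp(|x⟩), where x·y is the number of positions in which both x and y have a 1.
|00⟩: (0.5472i + 0.5495 + 0.3553 - 0.5219)/2 = (0.1915 + 0.2736i)
|01⟩: (0.5472i - 0.5495 + 0.3553 + 0.5219)/2 = (0.1639 + 0.2736i)
|10⟩: (0.5472i + 0.5495 - 0.3553 + 0.5219)/2 = (0.3581 + 0.2736i)
|11⟩: (0.5472i - 0.5495 - 0.3553 - 0.5219)/2 = (-0.7134 + 0.2736i)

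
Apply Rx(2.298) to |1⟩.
-0.9124i|0⟩ + 0.4094|1⟩

Rx(2.298) = [[cos(θ/2), −i·sin(θ/2)], [−i·sin(θ/2), cos(θ/2)]]; θ = 2.298, cos(θ/2) ≈ 0.4094, sin(θ/2) ≈ 0.912355.
With a = amp(|0⟩) = 0 and b = amp(|1⟩) = 1:
new amp(|0⟩) = (0.4094)·a + (-0.912355i)·b = -0.9124i
new amp(|1⟩) = (-0.912355i)·a + (0.4094)·b = 0.4094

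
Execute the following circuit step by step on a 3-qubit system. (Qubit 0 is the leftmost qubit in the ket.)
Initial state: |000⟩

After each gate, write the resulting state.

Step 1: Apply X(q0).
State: |100⟩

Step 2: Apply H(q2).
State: 1/√2|100⟩ + 1/√2|101⟩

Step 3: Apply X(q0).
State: 1/√2|000⟩ + 1/√2|001⟩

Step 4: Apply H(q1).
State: 1/2|000⟩ + 1/2|001⟩ + 1/2|010⟩ + 1/2|011⟩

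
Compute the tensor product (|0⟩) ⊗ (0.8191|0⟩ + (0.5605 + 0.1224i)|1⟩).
0.8191|00⟩ + (0.5605 + 0.1224i)|01⟩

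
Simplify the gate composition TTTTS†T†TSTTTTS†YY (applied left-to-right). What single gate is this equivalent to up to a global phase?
S†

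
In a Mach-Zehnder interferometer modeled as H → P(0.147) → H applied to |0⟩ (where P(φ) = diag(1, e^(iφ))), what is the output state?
(0.9946 + 0.07324i)|0⟩ + (0.005393 - 0.07324i)|1⟩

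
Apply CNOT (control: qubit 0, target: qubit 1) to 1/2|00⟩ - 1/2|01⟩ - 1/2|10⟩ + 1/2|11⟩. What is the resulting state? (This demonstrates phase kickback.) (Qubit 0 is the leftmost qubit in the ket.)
1/2|00⟩ - 1/2|01⟩ + 1/2|10⟩ - 1/2|11⟩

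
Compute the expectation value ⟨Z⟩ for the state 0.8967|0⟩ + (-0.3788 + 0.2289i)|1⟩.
0.6082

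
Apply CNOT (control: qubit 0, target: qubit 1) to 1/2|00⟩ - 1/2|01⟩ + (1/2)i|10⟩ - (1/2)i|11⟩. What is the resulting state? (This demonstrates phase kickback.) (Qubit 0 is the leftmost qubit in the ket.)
1/2|00⟩ - 1/2|01⟩ - (1/2)i|10⟩ + (1/2)i|11⟩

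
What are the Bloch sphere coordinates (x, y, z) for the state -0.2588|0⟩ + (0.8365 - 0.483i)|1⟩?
(-0.433, 0.25, -0.866)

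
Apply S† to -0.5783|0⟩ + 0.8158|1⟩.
-0.5783|0⟩ - 0.8158i|1⟩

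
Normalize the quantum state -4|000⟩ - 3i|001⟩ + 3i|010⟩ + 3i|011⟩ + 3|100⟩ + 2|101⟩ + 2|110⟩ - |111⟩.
-0.5121|000⟩ - 0.3841i|001⟩ + 0.3841i|010⟩ + 0.3841i|011⟩ + 0.3841|100⟩ + 0.2561|101⟩ + 0.2561|110⟩ - 0.128|111⟩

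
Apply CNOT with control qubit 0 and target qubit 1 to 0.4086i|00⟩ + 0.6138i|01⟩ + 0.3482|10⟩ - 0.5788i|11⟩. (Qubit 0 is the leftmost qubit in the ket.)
0.4086i|00⟩ + 0.6138i|01⟩ - 0.5788i|10⟩ + 0.3482|11⟩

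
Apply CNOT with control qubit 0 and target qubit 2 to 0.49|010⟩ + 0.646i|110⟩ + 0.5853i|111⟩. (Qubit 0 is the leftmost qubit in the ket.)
0.49|010⟩ + 0.5853i|110⟩ + 0.646i|111⟩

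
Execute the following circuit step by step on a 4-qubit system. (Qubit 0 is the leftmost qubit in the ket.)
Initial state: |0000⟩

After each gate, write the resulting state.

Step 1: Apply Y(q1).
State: i|0100⟩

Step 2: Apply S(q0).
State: i|0100⟩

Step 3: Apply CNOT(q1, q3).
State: i|0101⟩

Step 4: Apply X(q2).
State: i|0111⟩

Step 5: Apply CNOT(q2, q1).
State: i|0011⟩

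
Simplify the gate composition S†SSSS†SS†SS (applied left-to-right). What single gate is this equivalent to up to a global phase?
S†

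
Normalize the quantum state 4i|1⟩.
i|1⟩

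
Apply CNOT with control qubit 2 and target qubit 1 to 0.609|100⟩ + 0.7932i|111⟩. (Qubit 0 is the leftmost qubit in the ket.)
0.609|100⟩ + 0.7932i|101⟩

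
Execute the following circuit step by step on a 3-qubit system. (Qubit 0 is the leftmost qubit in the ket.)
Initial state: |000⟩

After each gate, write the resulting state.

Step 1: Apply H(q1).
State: 1/√2|000⟩ + 1/√2|010⟩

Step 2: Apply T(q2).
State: 1/√2|000⟩ + 1/√2|010⟩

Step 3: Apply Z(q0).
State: 1/√2|000⟩ + 1/√2|010⟩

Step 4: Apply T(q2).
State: 1/√2|000⟩ + 1/√2|010⟩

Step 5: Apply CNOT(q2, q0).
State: 1/√2|000⟩ + 1/√2|010⟩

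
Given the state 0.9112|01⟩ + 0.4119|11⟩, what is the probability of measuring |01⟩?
0.8303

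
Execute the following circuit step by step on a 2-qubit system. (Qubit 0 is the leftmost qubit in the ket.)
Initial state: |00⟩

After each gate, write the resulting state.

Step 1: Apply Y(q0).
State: i|10⟩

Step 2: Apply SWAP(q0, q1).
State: i|01⟩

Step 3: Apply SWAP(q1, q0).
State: i|10⟩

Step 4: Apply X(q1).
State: i|11⟩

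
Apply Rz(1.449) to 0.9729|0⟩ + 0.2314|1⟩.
(0.7285 - 0.6448i)|0⟩ + (0.1733 + 0.1534i)|1⟩

Rz(1.449) = [[e^(−iθ/2), 0], [0, e^(iθ/2)]] with e^(±iθ/2) = cos(θ/2) ± i·sin(θ/2); θ = 1.449, cos(θ/2) ≈ 0.748831, sin(θ/2) ≈ 0.662761.
With a = amp(|0⟩) = 0.9729 and b = amp(|1⟩) = 0.2314:
new amp(|0⟩) = (0.748831 - 0.662761i)·a = (0.7285 - 0.6448i)
new amp(|1⟩) = (0.748831 + 0.662761i)·b = (0.1733 + 0.1534i)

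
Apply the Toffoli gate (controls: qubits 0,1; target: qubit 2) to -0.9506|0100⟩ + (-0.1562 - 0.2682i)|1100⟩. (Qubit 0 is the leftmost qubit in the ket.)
-0.9506|0100⟩ + (-0.1562 - 0.2682i)|1110⟩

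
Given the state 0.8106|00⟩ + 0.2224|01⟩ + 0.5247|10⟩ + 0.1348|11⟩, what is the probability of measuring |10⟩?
0.2753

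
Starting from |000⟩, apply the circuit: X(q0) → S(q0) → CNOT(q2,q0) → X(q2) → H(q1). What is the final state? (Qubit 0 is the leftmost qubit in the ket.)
(1/√2)i|101⟩ + (1/√2)i|111⟩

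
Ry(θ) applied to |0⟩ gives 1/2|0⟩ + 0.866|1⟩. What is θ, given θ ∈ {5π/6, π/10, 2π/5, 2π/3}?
2π/3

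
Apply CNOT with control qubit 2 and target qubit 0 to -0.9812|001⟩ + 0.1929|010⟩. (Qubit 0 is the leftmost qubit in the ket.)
0.1929|010⟩ - 0.9812|101⟩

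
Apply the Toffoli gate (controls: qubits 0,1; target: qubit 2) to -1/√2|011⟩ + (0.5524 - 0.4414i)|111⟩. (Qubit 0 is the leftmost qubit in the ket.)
-1/√2|011⟩ + (0.5524 - 0.4414i)|110⟩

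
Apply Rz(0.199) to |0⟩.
(0.9951 - 0.09934i)|0⟩

Rz(0.199) = [[e^(−iθ/2), 0], [0, e^(iθ/2)]] with e^(±iθ/2) = cos(θ/2) ± i·sin(θ/2); θ = 0.199, cos(θ/2) ≈ 0.995054, sin(θ/2) ≈ 0.0993359.
With a = amp(|0⟩) = 1 and b = amp(|1⟩) = 0:
new amp(|0⟩) = (0.995054 - 0.0993359i)·a = (0.9951 - 0.09934i)
new amp(|1⟩) = (0.995054 + 0.0993359i)·b = 0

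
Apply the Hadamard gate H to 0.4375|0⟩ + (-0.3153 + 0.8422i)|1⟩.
(0.08641 + 0.5955i)|0⟩ + (0.5323 - 0.5955i)|1⟩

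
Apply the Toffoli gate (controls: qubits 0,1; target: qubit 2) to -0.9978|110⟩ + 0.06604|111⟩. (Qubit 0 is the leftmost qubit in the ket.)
0.06604|110⟩ - 0.9978|111⟩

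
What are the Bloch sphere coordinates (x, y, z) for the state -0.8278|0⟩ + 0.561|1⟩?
(-0.9288, 0, 0.3705)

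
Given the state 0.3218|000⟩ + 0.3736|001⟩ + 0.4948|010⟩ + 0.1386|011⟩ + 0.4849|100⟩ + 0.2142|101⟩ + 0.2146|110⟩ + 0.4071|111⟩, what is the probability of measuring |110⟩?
0.04605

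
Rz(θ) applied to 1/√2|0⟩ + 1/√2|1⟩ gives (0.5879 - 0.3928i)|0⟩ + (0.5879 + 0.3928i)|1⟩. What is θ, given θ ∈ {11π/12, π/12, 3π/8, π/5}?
3π/8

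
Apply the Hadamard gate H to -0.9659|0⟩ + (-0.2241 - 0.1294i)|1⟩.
(-0.8415 - 0.0915i)|0⟩ + (-0.5245 + 0.0915i)|1⟩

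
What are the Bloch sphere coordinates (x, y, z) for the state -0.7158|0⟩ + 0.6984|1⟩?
(-0.9998, 0, 0.02461)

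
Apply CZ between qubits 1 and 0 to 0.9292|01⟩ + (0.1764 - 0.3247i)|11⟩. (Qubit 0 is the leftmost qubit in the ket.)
0.9292|01⟩ + (-0.1764 + 0.3247i)|11⟩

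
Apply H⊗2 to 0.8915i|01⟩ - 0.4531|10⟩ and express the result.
(-0.2266 + 0.4458i)|00⟩ + (-0.2266 - 0.4458i)|01⟩ + (0.2266 + 0.4458i)|10⟩ + (0.2266 - 0.4458i)|11⟩

H⊗2 gives amp(|y⟩) = (1/2) Σ_x (−1)^(x·y) amp(|x⟩), where x·y is the number of positions in which both x and y have a 1.
|00⟩: (0.8915i - 0.4531)/2 = (-0.2266 + 0.4458i)
|01⟩: (-0.8915i - 0.4531)/2 = (-0.2266 - 0.4458i)
|10⟩: (0.8915i + 0.4531)/2 = (0.2266 + 0.4458i)
|11⟩: (-0.8915i + 0.4531)/2 = (0.2266 - 0.4458i)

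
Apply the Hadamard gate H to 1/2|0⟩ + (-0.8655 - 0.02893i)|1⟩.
(-0.2584 - 0.02046i)|0⟩ + (0.9656 + 0.02046i)|1⟩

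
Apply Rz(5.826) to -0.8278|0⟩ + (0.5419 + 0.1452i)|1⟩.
(0.8063 + 0.1876i)|0⟩ + (-0.5607 - 0.01862i)|1⟩

Rz(5.826) = [[e^(−iθ/2), 0], [0, e^(iθ/2)]] with e^(±iθ/2) = cos(θ/2) ± i·sin(θ/2); θ = 5.826, cos(θ/2) ≈ -0.973986, sin(θ/2) ≈ 0.226607.
With a = amp(|0⟩) = -0.8278 and b = amp(|1⟩) = (0.5419 + 0.1452i):
new amp(|0⟩) = (-0.973986 - 0.226607i)·a = (0.8063 + 0.1876i)
new amp(|1⟩) = (-0.973986 + 0.226607i)·b = (-0.5607 - 0.01862i)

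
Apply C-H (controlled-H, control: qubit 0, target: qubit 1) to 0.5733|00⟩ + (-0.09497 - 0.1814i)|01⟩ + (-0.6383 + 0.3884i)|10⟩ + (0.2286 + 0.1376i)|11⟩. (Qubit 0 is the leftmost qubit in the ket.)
0.5733|00⟩ + (-0.09497 - 0.1814i)|01⟩ + (-0.2897 + 0.3719i)|10⟩ + (-0.613 + 0.1773i)|11⟩

C-H leaves the control-|0⟩ kets |00⟩, |01⟩ unchanged and applies H to qubit 1 on the control-|1⟩ pair (|10⟩, |11⟩).
H = [[1/√2, 1/√2], [1/√2, -1/√2]].
With a = amp(|10⟩) = (-0.6383 + 0.3884i) and b = amp(|11⟩) = (0.2286 + 0.1376i):
new amp(|10⟩) = (1/√2)·a + (1/√2)·b = (-0.2897 + 0.3719i)
new amp(|11⟩) = (1/√2)·a + (-1/√2)·b = (-0.613 + 0.1773i)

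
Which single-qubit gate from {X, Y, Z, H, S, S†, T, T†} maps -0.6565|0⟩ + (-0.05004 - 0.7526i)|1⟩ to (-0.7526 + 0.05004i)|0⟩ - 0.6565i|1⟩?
Y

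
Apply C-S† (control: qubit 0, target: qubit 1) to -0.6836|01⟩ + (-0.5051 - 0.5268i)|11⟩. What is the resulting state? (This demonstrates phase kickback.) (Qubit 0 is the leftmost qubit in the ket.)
-0.6836|01⟩ + (-0.5268 + 0.5051i)|11⟩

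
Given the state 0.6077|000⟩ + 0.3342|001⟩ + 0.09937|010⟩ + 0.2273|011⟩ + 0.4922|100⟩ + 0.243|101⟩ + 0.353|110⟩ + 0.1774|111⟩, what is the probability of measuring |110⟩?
0.1246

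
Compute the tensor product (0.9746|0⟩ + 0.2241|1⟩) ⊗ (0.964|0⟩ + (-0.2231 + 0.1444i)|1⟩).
0.9395|00⟩ + (-0.2174 + 0.1407i)|01⟩ + 0.216|10⟩ + (-0.05 + 0.03236i)|11⟩

amp(|b₁b₂…⟩) = product of the factor amplitudes for bits b₁, b₂, …; only kets whose every factor amplitude is nonzero survive.
|00⟩: (0.9746)(0.964) = 0.9395
|01⟩: (0.9746)(-0.2231 + 0.1444i) = (-0.2174 + 0.1407i)
|10⟩: (0.2241)(0.964) = 0.216
|11⟩: (0.2241)(-0.2231 + 0.1444i) = (-0.05 + 0.03236i)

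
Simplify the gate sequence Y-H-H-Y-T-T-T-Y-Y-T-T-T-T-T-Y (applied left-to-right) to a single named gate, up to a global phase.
Y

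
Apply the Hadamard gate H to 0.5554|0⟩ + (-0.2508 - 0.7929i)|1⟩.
(0.2154 - 0.5607i)|0⟩ + (0.5701 + 0.5607i)|1⟩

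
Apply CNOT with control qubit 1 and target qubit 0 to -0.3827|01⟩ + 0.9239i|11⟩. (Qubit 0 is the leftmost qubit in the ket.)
0.9239i|01⟩ - 0.3827|11⟩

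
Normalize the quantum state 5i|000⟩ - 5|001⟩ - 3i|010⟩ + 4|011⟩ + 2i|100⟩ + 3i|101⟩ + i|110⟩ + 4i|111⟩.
0.488i|000⟩ - 0.488|001⟩ - 0.2928i|010⟩ + 0.3904|011⟩ + 0.1952i|100⟩ + 0.2928i|101⟩ + 0.09759i|110⟩ + 0.3904i|111⟩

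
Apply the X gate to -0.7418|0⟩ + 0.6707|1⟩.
0.6707|0⟩ - 0.7418|1⟩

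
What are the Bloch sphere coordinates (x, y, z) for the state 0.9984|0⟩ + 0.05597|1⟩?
(0.1118, 0, 0.9937)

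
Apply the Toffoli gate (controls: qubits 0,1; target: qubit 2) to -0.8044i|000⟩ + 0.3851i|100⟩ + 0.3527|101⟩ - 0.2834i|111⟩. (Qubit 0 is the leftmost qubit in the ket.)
-0.8044i|000⟩ + 0.3851i|100⟩ + 0.3527|101⟩ - 0.2834i|110⟩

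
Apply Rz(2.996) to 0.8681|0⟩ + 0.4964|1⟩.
(0.06314 - 0.8658i)|0⟩ + (0.0361 + 0.4951i)|1⟩

Rz(2.996) = [[e^(−iθ/2), 0], [0, e^(iθ/2)]] with e^(±iθ/2) = cos(θ/2) ± i·sin(θ/2); θ = 2.996, cos(θ/2) ≈ 0.072732, sin(θ/2) ≈ 0.997352.
With a = amp(|0⟩) = 0.8681 and b = amp(|1⟩) = 0.4964:
new amp(|0⟩) = (0.072732 - 0.997352i)·a = (0.06314 - 0.8658i)
new amp(|1⟩) = (0.072732 + 0.997352i)·b = (0.0361 + 0.4951i)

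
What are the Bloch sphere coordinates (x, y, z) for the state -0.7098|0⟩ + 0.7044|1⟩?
(-1, 0, 0.007637)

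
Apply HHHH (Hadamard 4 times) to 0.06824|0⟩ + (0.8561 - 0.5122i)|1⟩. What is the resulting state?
0.06824|0⟩ + (0.8561 - 0.5122i)|1⟩

H² = I, so an even number of Hadamards cancels: H^4 = I and the state is unchanged.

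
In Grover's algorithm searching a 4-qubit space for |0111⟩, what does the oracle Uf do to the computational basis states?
Uf|x⟩ = -|x⟩ if x = 0111, else |x⟩ (phase flip on target)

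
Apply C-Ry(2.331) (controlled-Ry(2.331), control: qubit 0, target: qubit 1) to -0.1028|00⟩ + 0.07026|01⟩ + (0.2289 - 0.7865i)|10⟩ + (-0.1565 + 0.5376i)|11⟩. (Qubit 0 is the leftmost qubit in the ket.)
-0.1028|00⟩ + 0.07026|01⟩ + (0.2341 - 0.8042i)|10⟩ + (0.1486 - 0.5108i)|11⟩

C-Ry(2.331) leaves the control-|0⟩ kets |00⟩, |01⟩ unchanged and applies Ry(2.331) to qubit 1 on the control-|1⟩ pair (|10⟩, |11⟩).
Ry(2.331) = [[cos(θ/2), −sin(θ/2)], [sin(θ/2), cos(θ/2)]]; θ = 2.331, cos(θ/2) ≈ 0.394291, sin(θ/2) ≈ 0.918986.
With a = amp(|10⟩) = (0.2289 - 0.7865i) and b = amp(|11⟩) = (-0.1565 + 0.5376i):
new amp(|10⟩) = (0.394291)·a + (-0.918986)·b = (0.2341 - 0.8042i)
new amp(|11⟩) = (0.918986)·a + (0.394291)·b = (0.1486 - 0.5108i)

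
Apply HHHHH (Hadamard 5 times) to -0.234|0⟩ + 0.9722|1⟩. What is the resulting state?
0.522|0⟩ - 0.8529|1⟩

H² = I, so H^5 = H: a single Hadamard. With (a, b) = (-0.234, 0.9722), H gives ((a + b)/√2, (a − b)/√2) = (0.522, -0.8529).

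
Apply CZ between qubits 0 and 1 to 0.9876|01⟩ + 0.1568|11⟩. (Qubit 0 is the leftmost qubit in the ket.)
0.9876|01⟩ - 0.1568|11⟩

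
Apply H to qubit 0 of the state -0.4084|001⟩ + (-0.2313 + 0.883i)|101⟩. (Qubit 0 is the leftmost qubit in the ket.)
(-0.4523 + 0.6244i)|001⟩ + (-0.1252 - 0.6244i)|101⟩

H on qubit 0 mixes each pair of kets that differ only in qubit 0: amplitudes (a, b) of (|…0…⟩, |…1…⟩) become ((a + b)/√2, (a − b)/√2). Kets absent from the input have amplitude 0.
(|001⟩, |101⟩): (a, b) = (-0.4084, (-0.2313 + 0.883i)) → ((-0.4523 + 0.6244i), (-0.1252 - 0.6244i))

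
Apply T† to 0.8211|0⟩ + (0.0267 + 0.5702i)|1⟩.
0.8211|0⟩ + (0.4221 + 0.3843i)|1⟩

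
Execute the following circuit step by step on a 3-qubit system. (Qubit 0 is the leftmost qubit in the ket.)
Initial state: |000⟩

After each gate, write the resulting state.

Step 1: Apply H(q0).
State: 1/√2|000⟩ + 1/√2|100⟩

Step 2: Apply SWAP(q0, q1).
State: 1/√2|000⟩ + 1/√2|010⟩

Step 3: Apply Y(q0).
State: (1/√2)i|100⟩ + (1/√2)i|110⟩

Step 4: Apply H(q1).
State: i|100⟩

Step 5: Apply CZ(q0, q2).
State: i|100⟩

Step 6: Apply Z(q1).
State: i|100⟩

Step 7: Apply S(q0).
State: -|100⟩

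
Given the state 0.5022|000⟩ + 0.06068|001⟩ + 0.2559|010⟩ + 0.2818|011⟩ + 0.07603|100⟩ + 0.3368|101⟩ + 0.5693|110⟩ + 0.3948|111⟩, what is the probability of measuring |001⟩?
0.003682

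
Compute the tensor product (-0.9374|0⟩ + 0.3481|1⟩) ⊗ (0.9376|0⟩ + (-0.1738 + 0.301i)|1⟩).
-0.8789|00⟩ + (0.1629 - 0.2822i)|01⟩ + 0.3264|10⟩ + (-0.0605 + 0.1048i)|11⟩

amp(|b₁b₂…⟩) = product of the factor amplitudes for bits b₁, b₂, …; only kets whose every factor amplitude is nonzero survive.
|00⟩: (-0.9374)(0.9376) = -0.8789
|01⟩: (-0.9374)(-0.1738 + 0.301i) = (0.1629 - 0.2822i)
|10⟩: (0.3481)(0.9376) = 0.3264
|11⟩: (0.3481)(-0.1738 + 0.301i) = (-0.0605 + 0.1048i)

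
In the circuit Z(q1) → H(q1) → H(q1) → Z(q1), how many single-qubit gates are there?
4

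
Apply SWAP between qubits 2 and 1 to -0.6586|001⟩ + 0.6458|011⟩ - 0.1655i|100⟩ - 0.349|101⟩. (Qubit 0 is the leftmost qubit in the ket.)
-0.6586|010⟩ + 0.6458|011⟩ - 0.1655i|100⟩ - 0.349|110⟩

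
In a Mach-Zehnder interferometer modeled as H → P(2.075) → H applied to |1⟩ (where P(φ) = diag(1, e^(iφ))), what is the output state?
(0.7416 - 0.4378i)|0⟩ + (0.2584 + 0.4378i)|1⟩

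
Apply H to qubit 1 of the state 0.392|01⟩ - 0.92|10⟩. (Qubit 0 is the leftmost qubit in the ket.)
0.2772|00⟩ - 0.2772|01⟩ - 0.6505|10⟩ - 0.6505|11⟩

H on qubit 1 mixes each pair of kets that differ only in qubit 1: amplitudes (a, b) of (|…0…⟩, |…1…⟩) become ((a + b)/√2, (a − b)/√2). Kets absent from the input have amplitude 0.
(|00⟩, |01⟩): (a, b) = (0, 0.392) → (0.2772, -0.2772)
(|10⟩, |11⟩): (a, b) = (-0.92, 0) → (-0.6505, -0.6505)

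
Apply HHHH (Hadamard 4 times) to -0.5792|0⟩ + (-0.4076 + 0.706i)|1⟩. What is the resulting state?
-0.5792|0⟩ + (-0.4076 + 0.706i)|1⟩

H² = I, so an even number of Hadamards cancels: H^4 = I and the state is unchanged.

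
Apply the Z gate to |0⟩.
|0⟩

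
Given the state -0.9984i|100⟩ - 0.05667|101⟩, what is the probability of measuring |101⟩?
0.003211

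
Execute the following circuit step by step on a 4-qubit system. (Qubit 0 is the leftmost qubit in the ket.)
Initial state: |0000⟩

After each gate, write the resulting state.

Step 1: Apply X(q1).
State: |0100⟩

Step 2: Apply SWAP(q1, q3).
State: |0001⟩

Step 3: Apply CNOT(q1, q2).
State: |0001⟩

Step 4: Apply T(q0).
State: |0001⟩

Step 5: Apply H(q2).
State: 1/√2|0001⟩ + 1/√2|0011⟩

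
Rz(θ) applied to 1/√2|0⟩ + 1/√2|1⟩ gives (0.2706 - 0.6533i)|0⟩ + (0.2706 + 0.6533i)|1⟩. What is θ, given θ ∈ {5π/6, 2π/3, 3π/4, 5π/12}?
3π/4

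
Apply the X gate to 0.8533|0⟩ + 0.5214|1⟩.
0.5214|0⟩ + 0.8533|1⟩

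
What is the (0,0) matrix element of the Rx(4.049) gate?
-0.4383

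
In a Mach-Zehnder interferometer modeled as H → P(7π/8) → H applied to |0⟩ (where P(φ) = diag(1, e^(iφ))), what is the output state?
(0.03806 + 0.1913i)|0⟩ + (0.9619 - 0.1913i)|1⟩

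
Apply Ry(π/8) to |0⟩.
0.9808|0⟩ + 0.1951|1⟩

Ry(π/8) = [[cos(θ/2), −sin(θ/2)], [sin(θ/2), cos(θ/2)]]; θ = π/8, cos(θ/2) ≈ 0.980785, sin(θ/2) ≈ 0.19509.
With a = amp(|0⟩) = 1 and b = amp(|1⟩) = 0:
new amp(|0⟩) = (0.980785)·a + (-0.19509)·b = 0.9808
new amp(|1⟩) = (0.19509)·a + (0.980785)·b = 0.1951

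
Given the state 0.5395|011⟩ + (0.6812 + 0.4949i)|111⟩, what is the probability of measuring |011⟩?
0.2911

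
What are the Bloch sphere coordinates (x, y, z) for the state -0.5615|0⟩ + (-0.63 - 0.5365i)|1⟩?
(0.7075, 0.6025, -0.3695)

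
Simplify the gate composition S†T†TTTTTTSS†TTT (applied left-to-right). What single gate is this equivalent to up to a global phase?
S†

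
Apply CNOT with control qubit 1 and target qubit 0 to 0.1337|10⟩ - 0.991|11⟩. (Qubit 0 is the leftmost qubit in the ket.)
-0.991|01⟩ + 0.1337|10⟩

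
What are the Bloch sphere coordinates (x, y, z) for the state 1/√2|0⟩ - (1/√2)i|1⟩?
(0, -1, 0)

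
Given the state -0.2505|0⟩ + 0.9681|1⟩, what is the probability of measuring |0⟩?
0.06275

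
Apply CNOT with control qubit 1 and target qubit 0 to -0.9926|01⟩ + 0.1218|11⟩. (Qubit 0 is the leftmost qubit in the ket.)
0.1218|01⟩ - 0.9926|11⟩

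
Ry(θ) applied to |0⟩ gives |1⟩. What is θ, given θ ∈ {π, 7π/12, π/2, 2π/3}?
π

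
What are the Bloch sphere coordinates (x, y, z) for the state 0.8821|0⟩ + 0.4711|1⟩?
(0.8311, 0, 0.5562)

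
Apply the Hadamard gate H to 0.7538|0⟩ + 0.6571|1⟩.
0.9977|0⟩ + 0.06838|1⟩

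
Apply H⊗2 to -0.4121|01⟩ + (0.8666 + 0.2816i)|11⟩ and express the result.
(0.2273 + 0.1408i)|00⟩ + (-0.2273 - 0.1408i)|01⟩ + (-0.6394 - 0.1408i)|10⟩ + (0.6394 + 0.1408i)|11⟩

H⊗2 gives amp(|y⟩) = (1/2) Σ_x (−1)^(x·y) amp(|x⟩), where x·y is the number of positions in which both x and y have a 1.
|00⟩: (-0.4121 + (0.8666 + 0.2816i))/2 = (0.2273 + 0.1408i)
|01⟩: (0.4121 - (0.8666 + 0.2816i))/2 = (-0.2273 - 0.1408i)
|10⟩: (-0.4121 - (0.8666 + 0.2816i))/2 = (-0.6394 - 0.1408i)
|11⟩: (0.4121 + (0.8666 + 0.2816i))/2 = (0.6394 + 0.1408i)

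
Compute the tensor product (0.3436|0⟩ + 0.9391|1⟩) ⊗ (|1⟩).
0.3436|01⟩ + 0.9391|11⟩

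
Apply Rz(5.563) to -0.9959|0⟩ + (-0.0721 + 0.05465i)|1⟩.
(0.932 + 0.3509i)|0⟩ + (0.04822 - 0.07655i)|1⟩

Rz(5.563) = [[e^(−iθ/2), 0], [0, e^(iθ/2)]] with e^(±iθ/2) = cos(θ/2) ± i·sin(θ/2); θ = 5.563, cos(θ/2) ≈ -0.935864, sin(θ/2) ≈ 0.352361.
With a = amp(|0⟩) = -0.9959 and b = amp(|1⟩) = (-0.0721 + 0.05465i):
new amp(|0⟩) = (-0.935864 - 0.352361i)·a = (0.932 + 0.3509i)
new amp(|1⟩) = (-0.935864 + 0.352361i)·b = (0.04822 - 0.07655i)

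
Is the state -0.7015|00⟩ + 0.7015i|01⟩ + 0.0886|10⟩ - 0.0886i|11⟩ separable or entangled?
Separable

Writing the state as a|00⟩ + b|01⟩ + c|10⟩ + d|11⟩, it is a product state iff ad − bc = 0.
Here (a, b, c, d) = (-0.7015, 0.7015i, 0.0886, -0.0886i): ad − bc = (-0.7015)(-0.0886i) − (0.7015i)(0.0886) = 0, so the state is separable.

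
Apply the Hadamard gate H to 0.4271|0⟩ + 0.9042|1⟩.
0.9414|0⟩ - 0.3374|1⟩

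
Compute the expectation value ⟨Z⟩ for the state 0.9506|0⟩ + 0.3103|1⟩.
0.8074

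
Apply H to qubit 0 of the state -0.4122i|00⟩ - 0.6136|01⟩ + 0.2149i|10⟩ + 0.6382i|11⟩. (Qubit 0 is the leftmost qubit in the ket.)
-0.1395i|00⟩ + (-0.4339 + 0.4513i)|01⟩ - 0.4434i|10⟩ + (-0.4339 - 0.4513i)|11⟩

H on qubit 0 mixes each pair of kets that differ only in qubit 0: amplitudes (a, b) of (|…0…⟩, |…1…⟩) become ((a + b)/√2, (a − b)/√2). Kets absent from the input have amplitude 0.
(|00⟩, |10⟩): (a, b) = (-0.4122i, 0.2149i) → (-0.1395i, -0.4434i)
(|01⟩, |11⟩): (a, b) = (-0.6136, 0.6382i) → ((-0.4339 + 0.4513i), (-0.4339 - 0.4513i))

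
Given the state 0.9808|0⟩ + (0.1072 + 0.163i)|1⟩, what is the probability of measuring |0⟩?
0.962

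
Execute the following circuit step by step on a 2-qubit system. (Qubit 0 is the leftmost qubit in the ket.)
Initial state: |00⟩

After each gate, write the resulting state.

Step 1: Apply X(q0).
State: |10⟩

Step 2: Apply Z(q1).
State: |10⟩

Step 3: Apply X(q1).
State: |11⟩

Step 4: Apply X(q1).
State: |10⟩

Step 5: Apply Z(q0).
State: -|10⟩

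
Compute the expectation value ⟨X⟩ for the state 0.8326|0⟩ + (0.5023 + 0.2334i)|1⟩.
0.8364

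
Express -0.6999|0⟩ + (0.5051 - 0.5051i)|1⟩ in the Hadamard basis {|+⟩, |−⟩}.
(-0.1377 - 0.3572i)|+⟩ + (-0.8521 + 0.3572i)|−⟩

With |ψ⟩ = α|0⟩ + β|1⟩, the Hadamard-basis coefficients are ⟨+|ψ⟩ = (α + β)/√2 and ⟨−|ψ⟩ = (α − β)/√2.
Here α = -0.6999, β = (0.5051 - 0.5051i): (α + β)/√2 = (-0.1377 - 0.3572i), (α − β)/√2 = (-0.8521 + 0.3572i).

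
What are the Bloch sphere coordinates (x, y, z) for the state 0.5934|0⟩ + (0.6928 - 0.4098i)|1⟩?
(0.8222, -0.4864, -0.2958)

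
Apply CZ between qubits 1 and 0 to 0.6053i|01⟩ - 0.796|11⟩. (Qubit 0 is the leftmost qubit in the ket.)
0.6053i|01⟩ + 0.796|11⟩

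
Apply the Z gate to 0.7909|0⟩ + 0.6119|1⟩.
0.7909|0⟩ - 0.6119|1⟩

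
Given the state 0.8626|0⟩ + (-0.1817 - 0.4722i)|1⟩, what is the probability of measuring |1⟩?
0.256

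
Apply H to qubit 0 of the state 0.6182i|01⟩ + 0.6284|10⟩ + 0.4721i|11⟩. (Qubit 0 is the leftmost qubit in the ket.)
0.4443|00⟩ + 0.771i|01⟩ - 0.4443|10⟩ + 0.1033i|11⟩

H on qubit 0 mixes each pair of kets that differ only in qubit 0: amplitudes (a, b) of (|…0…⟩, |…1…⟩) become ((a + b)/√2, (a − b)/√2). Kets absent from the input have amplitude 0.
(|00⟩, |10⟩): (a, b) = (0, 0.6284) → (0.4443, -0.4443)
(|01⟩, |11⟩): (a, b) = (0.6182i, 0.4721i) → (0.771i, 0.1033i)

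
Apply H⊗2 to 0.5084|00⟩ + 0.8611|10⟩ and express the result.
0.6848|00⟩ + 0.6848|01⟩ - 0.1764|10⟩ - 0.1764|11⟩

H⊗2 gives amp(|y⟩) = (1/2) Σ_x (−1)^(x·y) amp(|x⟩), where x·y is the number of positions in which both x and y have a 1.
|00⟩: (0.5084 + 0.8611)/2 = 0.6848
|01⟩: (0.5084 + 0.8611)/2 = 0.6848
|10⟩: (0.5084 - 0.8611)/2 = -0.1764
|11⟩: (0.5084 - 0.8611)/2 = -0.1764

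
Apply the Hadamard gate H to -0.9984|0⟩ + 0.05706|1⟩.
-0.6656|0⟩ - 0.7463|1⟩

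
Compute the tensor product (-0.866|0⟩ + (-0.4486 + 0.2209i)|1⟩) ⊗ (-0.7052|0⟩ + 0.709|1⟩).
0.6107|00⟩ - 0.614|01⟩ + (0.3164 - 0.1558i)|10⟩ + (-0.3181 + 0.1566i)|11⟩

amp(|b₁b₂…⟩) = product of the factor amplitudes for bits b₁, b₂, …; only kets whose every factor amplitude is nonzero survive.
|00⟩: (-0.866)(-0.7052) = 0.6107
|01⟩: (-0.866)(0.709) = -0.614
|10⟩: (-0.4486 + 0.2209i)(-0.7052) = (0.3164 - 0.1558i)
|11⟩: (-0.4486 + 0.2209i)(0.709) = (-0.3181 + 0.1566i)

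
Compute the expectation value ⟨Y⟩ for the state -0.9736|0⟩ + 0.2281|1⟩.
0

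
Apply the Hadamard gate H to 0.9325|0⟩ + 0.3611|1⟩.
0.9147|0⟩ + 0.404|1⟩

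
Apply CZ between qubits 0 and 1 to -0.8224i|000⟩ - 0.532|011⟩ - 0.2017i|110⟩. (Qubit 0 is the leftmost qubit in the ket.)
-0.8224i|000⟩ - 0.532|011⟩ + 0.2017i|110⟩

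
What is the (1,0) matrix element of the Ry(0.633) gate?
0.3112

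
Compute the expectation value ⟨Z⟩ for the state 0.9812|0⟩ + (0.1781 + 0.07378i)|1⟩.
0.9256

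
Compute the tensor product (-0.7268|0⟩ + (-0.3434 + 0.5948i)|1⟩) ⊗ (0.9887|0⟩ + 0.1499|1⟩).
-0.7186|00⟩ - 0.1089|01⟩ + (-0.3395 + 0.5881i)|10⟩ + (-0.05148 + 0.08916i)|11⟩

amp(|b₁b₂…⟩) = product of the factor amplitudes for bits b₁, b₂, …; only kets whose every factor amplitude is nonzero survive.
|00⟩: (-0.7268)(0.9887) = -0.7186
|01⟩: (-0.7268)(0.1499) = -0.1089
|10⟩: (-0.3434 + 0.5948i)(0.9887) = (-0.3395 + 0.5881i)
|11⟩: (-0.3434 + 0.5948i)(0.1499) = (-0.05148 + 0.08916i)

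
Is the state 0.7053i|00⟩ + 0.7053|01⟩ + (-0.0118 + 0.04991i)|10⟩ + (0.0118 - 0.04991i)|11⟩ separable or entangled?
Entangled

Writing the state as a|00⟩ + b|01⟩ + c|10⟩ + d|11⟩, it is a product state iff ad − bc = 0.
Here (a, b, c, d) = (0.7053i, 0.7053, (-0.0118 + 0.04991i), (0.0118 - 0.04991i)): ad − bc = (0.7053i)(0.0118 - 0.04991i) − (0.7053)(-0.0118 + 0.04991i) = (0.04352 - 0.02688i) ≠ 0, so the state is entangled.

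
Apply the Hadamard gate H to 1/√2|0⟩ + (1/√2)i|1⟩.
(1/2 + (1/2)i)|0⟩ + (1/2 - (1/2)i)|1⟩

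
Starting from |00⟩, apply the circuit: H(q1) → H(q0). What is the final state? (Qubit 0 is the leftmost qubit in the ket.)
1/2|00⟩ + 1/2|01⟩ + 1/2|10⟩ + 1/2|11⟩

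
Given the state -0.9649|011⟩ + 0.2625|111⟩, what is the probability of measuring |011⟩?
0.931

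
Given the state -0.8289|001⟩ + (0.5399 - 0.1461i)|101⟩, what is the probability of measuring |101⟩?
0.3128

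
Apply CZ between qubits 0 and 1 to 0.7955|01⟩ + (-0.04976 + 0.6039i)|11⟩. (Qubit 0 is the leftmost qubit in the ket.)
0.7955|01⟩ + (0.04976 - 0.6039i)|11⟩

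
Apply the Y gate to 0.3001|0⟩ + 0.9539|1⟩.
-0.9539i|0⟩ + 0.3001i|1⟩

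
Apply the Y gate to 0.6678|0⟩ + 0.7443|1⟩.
-0.7443i|0⟩ + 0.6678i|1⟩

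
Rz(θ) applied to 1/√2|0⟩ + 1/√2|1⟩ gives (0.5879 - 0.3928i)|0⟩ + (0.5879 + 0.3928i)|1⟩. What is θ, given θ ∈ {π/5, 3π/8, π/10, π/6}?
3π/8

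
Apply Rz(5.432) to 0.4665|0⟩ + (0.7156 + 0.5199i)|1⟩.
(-0.4249 - 0.1926i)|0⟩ + (-0.8664 - 0.1781i)|1⟩

Rz(5.432) = [[e^(−iθ/2), 0], [0, e^(iθ/2)]] with e^(±iθ/2) = cos(θ/2) ± i·sin(θ/2); θ = 5.432, cos(θ/2) ≈ -0.910794, sin(θ/2) ≈ 0.412861.
With a = amp(|0⟩) = 0.4665 and b = amp(|1⟩) = (0.7156 + 0.5199i):
new amp(|0⟩) = (-0.910794 - 0.412861i)·a = (-0.4249 - 0.1926i)
new amp(|1⟩) = (-0.910794 + 0.412861i)·b = (-0.8664 - 0.1781i)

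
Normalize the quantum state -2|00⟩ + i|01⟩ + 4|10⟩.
-0.4364|00⟩ + 0.2182i|01⟩ + 0.8729|10⟩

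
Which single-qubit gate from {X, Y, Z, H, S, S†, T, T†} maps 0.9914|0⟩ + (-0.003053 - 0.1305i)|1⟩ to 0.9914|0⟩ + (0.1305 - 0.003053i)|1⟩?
S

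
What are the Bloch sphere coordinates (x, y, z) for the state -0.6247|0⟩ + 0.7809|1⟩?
(-0.9757, 0, -0.2196)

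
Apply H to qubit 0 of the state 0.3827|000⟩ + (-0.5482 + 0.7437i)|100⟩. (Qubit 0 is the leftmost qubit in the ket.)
(-0.117 + 0.5259i)|000⟩ + (0.6582 - 0.5259i)|100⟩

H on qubit 0 mixes each pair of kets that differ only in qubit 0: amplitudes (a, b) of (|…0…⟩, |…1…⟩) become ((a + b)/√2, (a − b)/√2). Kets absent from the input have amplitude 0.
(|000⟩, |100⟩): (a, b) = (0.3827, (-0.5482 + 0.7437i)) → ((-0.117 + 0.5259i), (0.6582 - 0.5259i))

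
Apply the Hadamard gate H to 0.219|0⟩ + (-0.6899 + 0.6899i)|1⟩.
(-0.333 + 0.4878i)|0⟩ + (0.6427 - 0.4878i)|1⟩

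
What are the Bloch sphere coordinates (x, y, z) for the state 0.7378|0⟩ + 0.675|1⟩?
(0.996, 0, 0.08872)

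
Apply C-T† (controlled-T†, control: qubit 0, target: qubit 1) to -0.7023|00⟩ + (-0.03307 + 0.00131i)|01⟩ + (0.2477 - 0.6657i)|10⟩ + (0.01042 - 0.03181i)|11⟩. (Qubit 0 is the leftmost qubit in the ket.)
-0.7023|00⟩ + (-0.03307 + 0.00131i)|01⟩ + (0.2477 - 0.6657i)|10⟩ + (-0.01513 - 0.02986i)|11⟩

C-T† leaves the control-|0⟩ kets |00⟩, |01⟩ unchanged and applies T† to qubit 1 on the control-|1⟩ pair (|10⟩, |11⟩).
T† = [[1, 0], [0, (1/√2 - (1/√2)i)]].
With a = amp(|10⟩) = (0.2477 - 0.6657i) and b = amp(|11⟩) = (0.01042 - 0.03181i):
new amp(|10⟩) = (1)·a = (0.2477 - 0.6657i)
new amp(|11⟩) = (1/√2 - (1/√2)i)·b = (-0.01513 - 0.02986i)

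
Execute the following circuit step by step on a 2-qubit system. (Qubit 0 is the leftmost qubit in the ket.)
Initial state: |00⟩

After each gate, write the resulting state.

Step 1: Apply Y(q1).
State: i|01⟩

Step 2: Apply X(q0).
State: i|11⟩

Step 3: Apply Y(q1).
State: |10⟩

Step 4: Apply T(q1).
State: |10⟩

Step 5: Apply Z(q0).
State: -|10⟩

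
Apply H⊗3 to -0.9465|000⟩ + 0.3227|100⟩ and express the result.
-0.2205|000⟩ - 0.2205|001⟩ - 0.2205|010⟩ - 0.2205|011⟩ - 0.4487|100⟩ - 0.4487|101⟩ - 0.4487|110⟩ - 0.4487|111⟩

H⊗3 gives amp(|y⟩) = (1/2√2) Σ_x (−1)^(x·y) amp(|x⟩), where x·y is the number of positions in which both x and y have a 1.
|000⟩: (-0.9465 + 0.3227)/(2√2) = -0.2205
|001⟩: (-0.9465 + 0.3227)/(2√2) = -0.2205
|010⟩: (-0.9465 + 0.3227)/(2√2) = -0.2205
|011⟩: (-0.9465 + 0.3227)/(2√2) = -0.2205
|100⟩: (-0.9465 - 0.3227)/(2√2) = -0.4487
|101⟩: (-0.9465 - 0.3227)/(2√2) = -0.4487
|110⟩: (-0.9465 - 0.3227)/(2√2) = -0.4487
|111⟩: (-0.9465 - 0.3227)/(2√2) = -0.4487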